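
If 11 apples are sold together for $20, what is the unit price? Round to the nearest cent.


Total cost: $20
Number of items: 11
Unit price: $20 / 11 = $1.8181... ≈ $1.82

$1.82


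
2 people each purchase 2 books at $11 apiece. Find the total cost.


Cost per person:
2 x $11 = $22
Group total:
2 x $22 = $44

$44


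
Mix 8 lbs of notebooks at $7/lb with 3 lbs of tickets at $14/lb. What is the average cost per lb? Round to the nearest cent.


Cost of notebooks:
8 x $7 = $56
Cost of tickets:
3 x $14 = $42
Total cost: $56 + $42 = $98
Total weight: 11 lbs
Average: $98 / 11 = $8.9090... ≈ $8.91/lb

$8.91/lb


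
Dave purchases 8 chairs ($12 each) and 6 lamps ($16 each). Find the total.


Cost of chairs:
8 x $12 = $96
Cost of lamps:
6 x $16 = $96
Add both:
$96 + $96 = $192

$192


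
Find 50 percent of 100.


Convert percentage to decimal:
50% = 0.5
Multiply:
100 x 0.5 = 50

50


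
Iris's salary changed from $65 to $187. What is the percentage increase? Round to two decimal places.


Find the absolute change:
|187 - 65| = 122
Divide by original and multiply by 100:
122 / 65 x 100 = 187.6923...% ≈ 187.69%

187.69%


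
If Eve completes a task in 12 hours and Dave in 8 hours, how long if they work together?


Eve's rate: 1/12 of the job per hour
Dave's rate: 1/8 of the job per hour
Combined rate: 1/12 + 1/8 = 5/24 per hour
Time = 1 / (5/24) = 24/5 = 4.8 hours

4.8 hours


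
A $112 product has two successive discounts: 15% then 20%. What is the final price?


First discount:
15% of $112 = $16.80
Price after first discount:
$112 - $16.80 = $95.20
Second discount:
20% of $95.20 = $19.04
Final price:
$95.20 - $19.04 = $76.16

$76.16


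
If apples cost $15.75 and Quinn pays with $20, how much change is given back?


Start with the amount paid:
$20
Subtract the price:
$20 - $15.75 = $4.25

$4.25


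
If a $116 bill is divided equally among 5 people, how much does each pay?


Total bill: $116
Number of people: 5
Each pays: $116 / 5 = $23.20

$23.20


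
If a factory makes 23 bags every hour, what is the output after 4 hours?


Production rate: 23 bags per hour
Time: 4 hours
Total: 23 x 4 = 92 bags

92 bags


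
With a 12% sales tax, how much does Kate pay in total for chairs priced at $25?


Calculate the tax:
12% of $25 = $3
Add tax to price:
$25 + $3 = $28

$28


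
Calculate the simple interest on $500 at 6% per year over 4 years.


Use the formula I = P x R x T / 100
P x R x T = 500 x 6 x 4 = 12000
I = 12000 / 100 = $120

$120


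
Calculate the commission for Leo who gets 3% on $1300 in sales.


Convert rate to decimal:
3% = 0.03
Multiply by sales:
$1300 x 0.03 = $39

$39


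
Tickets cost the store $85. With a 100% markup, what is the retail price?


Calculate the markup amount:
100% of $85 = $85
Add to cost:
$85 + $85 = $170

$170


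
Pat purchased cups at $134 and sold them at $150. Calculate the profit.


Selling price = $150
Cost price = $134
Profit = selling price - cost price:
Profit = $150 - $134 = $16

$16


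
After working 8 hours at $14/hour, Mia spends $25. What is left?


Calculate earnings:
8 x $14 = $112
Subtract spending:
$112 - $25 = $87

$87


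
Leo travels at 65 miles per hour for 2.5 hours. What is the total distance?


Use the formula: distance = speed x time
Speed = 65 mph, Time = 2.5 hours
65 x 2.5 = 162.5 miles

162.5 miles


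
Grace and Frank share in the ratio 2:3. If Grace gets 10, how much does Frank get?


Find the multiplier:
10 / 2 = 5
Apply to Frank's share:
3 x 5 = 15

15


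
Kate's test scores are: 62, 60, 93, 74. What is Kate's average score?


Add the scores:
62 + 60 + 93 + 74 = 289
Divide by the number of tests:
289 / 4 = 72.25

72.25


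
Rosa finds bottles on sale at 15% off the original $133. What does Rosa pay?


Calculate the discount amount:
15% of $133 = $19.95
Subtract from original:
$133 - $19.95 = $113.05

$113.05


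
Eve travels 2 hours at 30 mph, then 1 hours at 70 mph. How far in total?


Leg 1 distance:
30 x 2 = 60 miles
Leg 2 distance:
70 x 1 = 70 miles
Total distance:
60 + 70 = 130 miles

130 miles


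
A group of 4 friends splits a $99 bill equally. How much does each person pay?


Total bill: $99
Number of people: 4
Each pays: $99 / 4 = $24.75

$24.75


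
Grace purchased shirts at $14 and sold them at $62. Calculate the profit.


Selling price = $62
Cost price = $14
Profit = selling price - cost price:
Profit = $62 - $14 = $48

$48


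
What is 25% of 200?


Convert percentage to decimal:
25% = 0.25
Multiply:
200 x 0.25 = 50

50


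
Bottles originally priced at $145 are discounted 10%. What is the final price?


Calculate the discount amount:
10% of $145 = $14.50
Subtract from original:
$145 - $14.50 = $130.50

$130.50


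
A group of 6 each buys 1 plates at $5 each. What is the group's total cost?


Cost per person:
1 x $5 = $5
Group total:
6 x $5 = $30

$30


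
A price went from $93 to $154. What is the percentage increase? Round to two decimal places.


Find the absolute change:
|154 - 93| = 61
Divide by original and multiply by 100:
61 / 93 x 100 = 65.5913...% ≈ 65.59%

65.59%


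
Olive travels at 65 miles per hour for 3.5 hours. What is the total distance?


Use the formula: distance = speed x time
Speed = 65 mph, Time = 3.5 hours
65 x 3.5 = 227.5 miles

227.5 miles


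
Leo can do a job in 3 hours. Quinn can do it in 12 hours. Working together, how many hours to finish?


Leo's rate: 1/3 of the job per hour
Quinn's rate: 1/12 of the job per hour
Combined rate: 1/3 + 1/12 = 5/12 per hour
Time = 1 / (5/12) = 12/5 = 2.4 hours

2.4 hours


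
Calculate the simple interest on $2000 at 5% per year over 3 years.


Use the formula I = P x R x T / 100
P x R x T = 2000 x 5 x 3 = 30000
I = 30000 / 100 = $300

$300


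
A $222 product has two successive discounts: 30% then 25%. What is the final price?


First discount:
30% of $222 = $66.60
Price after first discount:
$222 - $66.60 = $155.40
Second discount:
25% of $155.40 = $38.85
Final price:
$155.40 - $38.85 = $116.55

$116.55


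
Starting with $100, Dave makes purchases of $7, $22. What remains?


Add up expenses:
$7 + $22 = $29
Subtract from budget:
$100 - $29 = $71

$71


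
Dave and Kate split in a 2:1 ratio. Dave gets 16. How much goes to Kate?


Find the multiplier:
16 / 2 = 8
Apply to Kate's share:
1 x 8 = 8

8


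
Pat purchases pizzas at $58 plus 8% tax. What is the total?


Calculate the tax:
8% of $58 = $4.64
Add tax to price:
$58 + $4.64 = $62.64

$62.64


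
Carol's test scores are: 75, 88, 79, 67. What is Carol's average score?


Add the scores:
75 + 88 + 79 + 67 = 309
Divide by the number of tests:
309 / 4 = 77.25

77.25


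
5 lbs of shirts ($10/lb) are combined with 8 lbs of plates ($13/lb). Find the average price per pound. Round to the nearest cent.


Cost of shirts:
5 x $10 = $50
Cost of plates:
8 x $13 = $104
Total cost: $50 + $104 = $154
Total weight: 13 lbs
Average: $154 / 13 = $11.8461... ≈ $11.85/lb

$11.85/lb


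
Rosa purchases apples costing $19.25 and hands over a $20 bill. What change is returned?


Start with the amount paid:
$20
Subtract the price:
$20 - $19.25 = $0.75

$0.75


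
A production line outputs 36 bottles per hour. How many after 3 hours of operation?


Production rate: 36 bottles per hour
Time: 3 hours
Total: 36 x 3 = 108 bottles

108 bottles


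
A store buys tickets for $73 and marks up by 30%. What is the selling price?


Calculate the markup amount:
30% of $73 = $21.90
Add to cost:
$73 + $21.90 = $94.90

$94.90


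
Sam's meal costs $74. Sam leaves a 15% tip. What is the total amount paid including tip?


Calculate the tip:
15% of $74 = $11.10
Add tip to meal cost:
$74 + $11.10 = $85.10

$85.10


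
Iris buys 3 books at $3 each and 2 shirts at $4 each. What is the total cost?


Cost of books:
3 x $3 = $9
Cost of shirts:
2 x $4 = $8
Add both:
$9 + $8 = $17

$17


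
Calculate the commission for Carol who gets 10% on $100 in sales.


Convert rate to decimal:
10% = 0.1
Multiply by sales:
$100 x 0.1 = $10

$10


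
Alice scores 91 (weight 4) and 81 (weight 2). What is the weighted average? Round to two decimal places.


Weighted sum:
4 x 91 + 2 x 81 = 526
Total weight:
4 + 2 = 6
Weighted average:
526 / 6 = 87.6666... ≈ 87.67

87.67


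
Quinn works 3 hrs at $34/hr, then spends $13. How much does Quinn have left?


Calculate earnings:
3 x $34 = $102
Subtract spending:
$102 - $13 = $89

$89


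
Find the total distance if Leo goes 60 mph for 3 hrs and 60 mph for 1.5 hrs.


Leg 1 distance:
60 x 3 = 180 miles
Leg 2 distance:
60 x 1.5 = 90 miles
Total distance:
180 + 90 = 270 miles

270 miles


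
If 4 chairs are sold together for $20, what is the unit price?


Total cost: $20
Number of items: 4
Unit price: $20 / 4 = $5

$5


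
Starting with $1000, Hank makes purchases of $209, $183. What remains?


Add up expenses:
$209 + $183 = $392
Subtract from budget:
$1000 - $392 = $608

$608


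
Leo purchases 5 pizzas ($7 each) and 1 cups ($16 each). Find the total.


Cost of pizzas:
5 x $7 = $35
Cost of cups:
1 x $16 = $16
Add both:
$35 + $16 = $51

$51


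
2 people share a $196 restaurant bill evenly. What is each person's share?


Total bill: $196
Number of people: 2
Each pays: $196 / 2 = $98

$98


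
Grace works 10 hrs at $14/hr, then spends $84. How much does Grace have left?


Calculate earnings:
10 x $14 = $140
Subtract spending:
$140 - $84 = $56

$56


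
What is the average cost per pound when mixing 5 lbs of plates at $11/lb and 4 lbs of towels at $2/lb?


Cost of plates:
5 x $11 = $55
Cost of towels:
4 x $2 = $8
Total cost: $55 + $8 = $63
Total weight: 9 lbs
Average: $63 / 9 = $7/lb

$7/lb


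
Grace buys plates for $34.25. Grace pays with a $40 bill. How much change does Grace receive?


Start with the amount paid:
$40
Subtract the price:
$40 - $34.25 = $5.75

$5.75


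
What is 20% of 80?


Convert percentage to decimal:
20% = 0.2
Multiply:
80 x 0.2 = 16

16


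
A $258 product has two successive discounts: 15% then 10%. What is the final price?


First discount:
15% of $258 = $38.70
Price after first discount:
$258 - $38.70 = $219.30
Second discount:
10% of $219.30 = $21.93
Final price:
$219.30 - $21.93 = $197.37

$197.37


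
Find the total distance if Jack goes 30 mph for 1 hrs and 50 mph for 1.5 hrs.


Leg 1 distance:
30 x 1 = 30 miles
Leg 2 distance:
50 x 1.5 = 75 miles
Total distance:
30 + 75 = 105 miles

105 miles


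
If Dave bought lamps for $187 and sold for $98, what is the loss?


Selling price = $98
Cost price = $187
Loss = cost price - selling price:
Loss = $187 - $98 = $89

$89


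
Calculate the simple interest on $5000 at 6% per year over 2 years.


Use the formula I = P x R x T / 100
P x R x T = 5000 x 6 x 2 = 60000
I = 60000 / 100 = $600

$600


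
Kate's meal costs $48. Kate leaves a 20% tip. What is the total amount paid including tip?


Calculate the tip:
20% of $48 = $9.60
Add tip to meal cost:
$48 + $9.60 = $57.60

$57.60


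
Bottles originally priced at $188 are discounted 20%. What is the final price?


Calculate the discount amount:
20% of $188 = $37.60
Subtract from original:
$188 - $37.60 = $150.40

$150.40


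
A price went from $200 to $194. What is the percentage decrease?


Find the absolute change:
|194 - 200| = 6
Divide by original and multiply by 100:
6 / 200 x 100 = 3%

3%


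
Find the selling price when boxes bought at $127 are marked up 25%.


Calculate the markup amount:
25% of $127 = $31.75
Add to cost:
$127 + $31.75 = $158.75

$158.75


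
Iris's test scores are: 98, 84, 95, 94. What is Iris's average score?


Add the scores:
98 + 84 + 95 + 94 = 371
Divide by the number of tests:
371 / 4 = 92.75

92.75


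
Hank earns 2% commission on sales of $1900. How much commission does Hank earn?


Convert rate to decimal:
2% = 0.02
Multiply by sales:
$1900 x 0.02 = $38

$38


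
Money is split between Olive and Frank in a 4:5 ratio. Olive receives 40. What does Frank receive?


Find the multiplier:
40 / 4 = 10
Apply to Frank's share:
5 x 10 = 50

50


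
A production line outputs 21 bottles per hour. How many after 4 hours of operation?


Production rate: 21 bottles per hour
Time: 4 hours
Total: 21 x 4 = 84 bottles

84 bottles


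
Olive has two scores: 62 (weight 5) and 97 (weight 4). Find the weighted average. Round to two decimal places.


Weighted sum:
5 x 62 + 4 x 97 = 698
Total weight:
5 + 4 = 9
Weighted average:
698 / 9 = 77.5555... ≈ 77.56

77.56


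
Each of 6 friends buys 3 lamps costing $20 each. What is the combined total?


Cost per person:
3 x $20 = $60
Group total:
6 x $60 = $360

$360


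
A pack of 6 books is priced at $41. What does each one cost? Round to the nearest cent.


Total cost: $41
Number of items: 6
Unit price: $41 / 6 = $6.8333... ≈ $6.83

$6.83


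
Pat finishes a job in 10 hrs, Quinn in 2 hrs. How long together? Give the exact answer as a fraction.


Pat's rate: 1/10 of the job per hour
Quinn's rate: 1/2 of the job per hour
Combined rate: 1/10 + 1/2 = 3/5 per hour
Time = 1 / (3/5) = 5/3 hours (≈ 1.67 hours)

5/3 hours


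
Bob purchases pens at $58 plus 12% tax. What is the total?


Calculate the tax:
12% of $58 = $6.96
Add tax to price:
$58 + $6.96 = $64.96

$64.96


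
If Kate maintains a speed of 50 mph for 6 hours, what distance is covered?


Use the formula: distance = speed x time
Speed = 50 mph, Time = 6 hours
50 x 6 = 300 miles

300 miles


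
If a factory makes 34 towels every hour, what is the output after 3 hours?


Production rate: 34 towels per hour
Time: 3 hours
Total: 34 x 3 = 102 towels

102 towels


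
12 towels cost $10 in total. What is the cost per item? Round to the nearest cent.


Total cost: $10
Number of items: 12
Unit price: $10 / 12 = $0.8333... ≈ $0.83

$0.83


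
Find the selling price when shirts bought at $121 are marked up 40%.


Calculate the markup amount:
40% of $121 = $48.40
Add to cost:
$121 + $48.40 = $169.40

$169.40


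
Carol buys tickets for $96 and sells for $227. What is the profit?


Selling price = $227
Cost price = $96
Profit = selling price - cost price:
Profit = $227 - $96 = $131

$131


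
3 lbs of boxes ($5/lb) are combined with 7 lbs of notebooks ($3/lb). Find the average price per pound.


Cost of boxes:
3 x $5 = $15
Cost of notebooks:
7 x $3 = $21
Total cost: $15 + $21 = $36
Total weight: 10 lbs
Average: $36 / 10 = $3.60/lb

$3.60/lb


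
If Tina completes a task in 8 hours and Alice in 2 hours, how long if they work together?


Tina's rate: 1/8 of the job per hour
Alice's rate: 1/2 of the job per hour
Combined rate: 1/8 + 1/2 = 5/8 per hour
Time = 1 / (5/8) = 8/5 = 1.6 hours

1.6 hours


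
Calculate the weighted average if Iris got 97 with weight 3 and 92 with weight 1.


Weighted sum:
3 x 97 + 1 x 92 = 383
Total weight:
3 + 1 = 4
Weighted average:
383 / 4 = 95.75

95.75


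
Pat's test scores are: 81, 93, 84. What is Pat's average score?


Add the scores:
81 + 93 + 84 = 258
Divide by the number of tests:
258 / 3 = 86

86


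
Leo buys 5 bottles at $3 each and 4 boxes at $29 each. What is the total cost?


Cost of bottles:
5 x $3 = $15
Cost of boxes:
4 x $29 = $116
Add both:
$15 + $116 = $131

$131


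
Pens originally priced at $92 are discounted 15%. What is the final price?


Calculate the discount amount:
15% of $92 = $13.80
Subtract from original:
$92 - $13.80 = $78.20

$78.20


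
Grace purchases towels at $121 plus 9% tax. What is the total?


Calculate the tax:
9% of $121 = $10.89
Add tax to price:
$121 + $10.89 = $131.89

$131.89


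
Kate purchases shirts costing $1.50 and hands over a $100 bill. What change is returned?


Start with the amount paid:
$100
Subtract the price:
$100 - $1.50 = $98.50

$98.50


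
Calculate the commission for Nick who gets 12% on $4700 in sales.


Convert rate to decimal:
12% = 0.12
Multiply by sales:
$4700 x 0.12 = $564

$564


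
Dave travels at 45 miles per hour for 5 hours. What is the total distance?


Use the formula: distance = speed x time
Speed = 45 mph, Time = 5 hours
45 x 5 = 225 miles

225 miles


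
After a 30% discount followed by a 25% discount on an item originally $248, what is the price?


First discount:
30% of $248 = $74.40
Price after first discount:
$248 - $74.40 = $173.60
Second discount:
25% of $173.60 = $43.40
Final price:
$173.60 - $43.40 = $130.20

$130.20


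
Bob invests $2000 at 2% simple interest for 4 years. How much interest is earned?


Use the formula I = P x R x T / 100
P x R x T = 2000 x 2 x 4 = 16000
I = 16000 / 100 = $160

$160


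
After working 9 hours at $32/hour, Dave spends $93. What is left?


Calculate earnings:
9 x $32 = $288
Subtract spending:
$288 - $93 = $195

$195


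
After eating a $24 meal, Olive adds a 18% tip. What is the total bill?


Calculate the tip:
18% of $24 = $4.32
Add tip to meal cost:
$24 + $4.32 = $28.32

$28.32


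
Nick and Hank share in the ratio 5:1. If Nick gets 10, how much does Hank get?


Find the multiplier:
10 / 5 = 2
Apply to Hank's share:
1 x 2 = 2

2


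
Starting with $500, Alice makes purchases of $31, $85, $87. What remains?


Add up expenses:
$31 + $85 + $87 = $203
Subtract from budget:
$500 - $203 = $297

$297


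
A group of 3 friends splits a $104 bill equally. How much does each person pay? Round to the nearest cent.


Total bill: $104
Number of people: 3
Each pays: $104 / 3 = $34.6666... ≈ $34.67

$34.67


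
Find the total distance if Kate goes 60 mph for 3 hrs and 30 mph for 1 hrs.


Leg 1 distance:
60 x 3 = 180 miles
Leg 2 distance:
30 x 1 = 30 miles
Total distance:
180 + 30 = 210 miles

210 miles


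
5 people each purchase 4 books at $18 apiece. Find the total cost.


Cost per person:
4 x $18 = $72
Group total:
5 x $72 = $360

$360


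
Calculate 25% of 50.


Convert percentage to decimal:
25% = 0.25
Multiply:
50 x 0.25 = 12.5

12.5


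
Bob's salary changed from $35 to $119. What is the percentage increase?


Find the absolute change:
|119 - 35| = 84
Divide by original and multiply by 100:
84 / 35 x 100 = 240%

240%


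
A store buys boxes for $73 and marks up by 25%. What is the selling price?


Calculate the markup amount:
25% of $73 = $18.25
Add to cost:
$73 + $18.25 = $91.25

$91.25


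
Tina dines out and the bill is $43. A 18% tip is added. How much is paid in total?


Calculate the tip:
18% of $43 = $7.74
Add tip to meal cost:
$43 + $7.74 = $50.74

$50.74


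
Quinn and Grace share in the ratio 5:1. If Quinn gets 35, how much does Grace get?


Find the multiplier:
35 / 5 = 7
Apply to Grace's share:
1 x 7 = 7

7


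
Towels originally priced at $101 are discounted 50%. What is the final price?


Calculate the discount amount:
50% of $101 = $50.50
Subtract from original:
$101 - $50.50 = $50.50

$50.50


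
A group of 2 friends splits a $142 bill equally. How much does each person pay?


Total bill: $142
Number of people: 2
Each pays: $142 / 2 = $71

$71


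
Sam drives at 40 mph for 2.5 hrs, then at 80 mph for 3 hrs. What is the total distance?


Leg 1 distance:
40 x 2.5 = 100 miles
Leg 2 distance:
80 x 3 = 240 miles
Total distance:
100 + 240 = 340 miles

340 miles


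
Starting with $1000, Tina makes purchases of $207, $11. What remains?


Add up expenses:
$207 + $11 = $218
Subtract from budget:
$1000 - $218 = $782

$782


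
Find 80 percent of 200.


Convert percentage to decimal:
80% = 0.8
Multiply:
200 x 0.8 = 160

160


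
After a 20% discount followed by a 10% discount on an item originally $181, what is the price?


First discount:
20% of $181 = $36.20
Price after first discount:
$181 - $36.20 = $144.80
Second discount:
10% of $144.80 = $14.48
Final price:
$144.80 - $14.48 = $130.32

$130.32


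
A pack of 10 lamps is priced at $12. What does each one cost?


Total cost: $12
Number of items: 10
Unit price: $12 / 10 = $1.20

$1.20


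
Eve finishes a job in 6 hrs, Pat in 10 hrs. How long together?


Eve's rate: 1/6 of the job per hour
Pat's rate: 1/10 of the job per hour
Combined rate: 1/6 + 1/10 = 4/15 per hour
Time = 1 / (4/15) = 15/4 = 3.75 hours

3.75 hours


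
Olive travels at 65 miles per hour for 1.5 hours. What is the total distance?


Use the formula: distance = speed x time
Speed = 65 mph, Time = 1.5 hours
65 x 1.5 = 97.5 miles

97.5 miles


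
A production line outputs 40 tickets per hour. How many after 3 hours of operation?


Production rate: 40 tickets per hour
Time: 3 hours
Total: 40 x 3 = 120 tickets

120 tickets


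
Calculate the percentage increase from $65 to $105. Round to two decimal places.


Find the absolute change:
|105 - 65| = 40
Divide by original and multiply by 100:
40 / 65 x 100 = 61.5384...% ≈ 61.54%

61.54%


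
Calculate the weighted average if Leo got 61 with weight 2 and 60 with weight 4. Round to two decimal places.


Weighted sum:
2 x 61 + 4 x 60 = 362
Total weight:
2 + 4 = 6
Weighted average:
362 / 6 = 60.3333... ≈ 60.33

60.33


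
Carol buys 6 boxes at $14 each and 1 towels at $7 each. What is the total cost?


Cost of boxes:
6 x $14 = $84
Cost of towels:
1 x $7 = $7
Add both:
$84 + $7 = $91

$91


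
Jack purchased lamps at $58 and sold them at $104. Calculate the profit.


Selling price = $104
Cost price = $58
Profit = selling price - cost price:
Profit = $104 - $58 = $46

$46


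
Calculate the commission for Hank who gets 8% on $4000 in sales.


Convert rate to decimal:
8% = 0.08
Multiply by sales:
$4000 x 0.08 = $320

$320


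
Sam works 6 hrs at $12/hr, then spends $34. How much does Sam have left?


Calculate earnings:
6 x $12 = $72
Subtract spending:
$72 - $34 = $38

$38


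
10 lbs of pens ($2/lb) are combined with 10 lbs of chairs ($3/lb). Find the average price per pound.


Cost of pens:
10 x $2 = $20
Cost of chairs:
10 x $3 = $30
Total cost: $20 + $30 = $50
Total weight: 20 lbs
Average: $50 / 20 = $2.50/lb

$2.50/lb


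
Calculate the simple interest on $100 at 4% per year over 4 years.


Use the formula I = P x R x T / 100
P x R x T = 100 x 4 x 4 = 1600
I = 1600 / 100 = $16

$16


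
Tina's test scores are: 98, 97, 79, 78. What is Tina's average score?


Add the scores:
98 + 97 + 79 + 78 = 352
Divide by the number of tests:
352 / 4 = 88

88


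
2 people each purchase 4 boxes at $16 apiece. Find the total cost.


Cost per person:
4 x $16 = $64
Group total:
2 x $64 = $128

$128


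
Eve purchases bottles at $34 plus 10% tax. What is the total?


Calculate the tax:
10% of $34 = $3.40
Add tax to price:
$34 + $3.40 = $37.40

$37.40


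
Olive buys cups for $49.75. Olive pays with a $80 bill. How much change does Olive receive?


Start with the amount paid:
$80
Subtract the price:
$80 - $49.75 = $30.25

$30.25


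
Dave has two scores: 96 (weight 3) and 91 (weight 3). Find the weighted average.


Weighted sum:
3 x 96 + 3 x 91 = 561
Total weight:
3 + 3 = 6
Weighted average:
561 / 6 = 93.5

93.5


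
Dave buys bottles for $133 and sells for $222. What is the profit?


Selling price = $222
Cost price = $133
Profit = selling price - cost price:
Profit = $222 - $133 = $89

$89


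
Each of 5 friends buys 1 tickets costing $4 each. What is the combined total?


Cost per person:
1 x $4 = $4
Group total:
5 x $4 = $20

$20


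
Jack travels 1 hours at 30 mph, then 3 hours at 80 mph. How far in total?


Leg 1 distance:
30 x 1 = 30 miles
Leg 2 distance:
80 x 3 = 240 miles
Total distance:
30 + 240 = 270 miles

270 miles


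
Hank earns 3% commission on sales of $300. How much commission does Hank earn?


Convert rate to decimal:
3% = 0.03
Multiply by sales:
$300 x 0.03 = $9

$9


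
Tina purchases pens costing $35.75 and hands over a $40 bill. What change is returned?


Start with the amount paid:
$40
Subtract the price:
$40 - $35.75 = $4.25

$4.25


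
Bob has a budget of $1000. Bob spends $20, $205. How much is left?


Add up expenses:
$20 + $205 = $225
Subtract from budget:
$1000 - $225 = $775

$775


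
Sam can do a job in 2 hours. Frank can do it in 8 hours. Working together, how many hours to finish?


Sam's rate: 1/2 of the job per hour
Frank's rate: 1/8 of the job per hour
Combined rate: 1/2 + 1/8 = 5/8 per hour
Time = 1 / (5/8) = 8/5 = 1.6 hours

1.6 hours


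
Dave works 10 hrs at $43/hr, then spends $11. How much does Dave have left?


Calculate earnings:
10 x $43 = $430
Subtract spending:
$430 - $11 = $419

$419


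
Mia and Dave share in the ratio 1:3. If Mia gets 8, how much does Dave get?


Find the multiplier:
8 / 1 = 8
Apply to Dave's share:
3 x 8 = 24

24


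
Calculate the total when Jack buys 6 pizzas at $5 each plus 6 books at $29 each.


Cost of pizzas:
6 x $5 = $30
Cost of books:
6 x $29 = $174
Add both:
$30 + $174 = $204

$204


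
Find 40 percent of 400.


Convert percentage to decimal:
40% = 0.4
Multiply:
400 x 0.4 = 160

160


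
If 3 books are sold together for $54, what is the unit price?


Total cost: $54
Number of items: 3
Unit price: $54 / 3 = $18

$18


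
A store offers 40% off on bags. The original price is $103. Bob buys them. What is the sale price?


Calculate the discount amount:
40% of $103 = $41.20
Subtract from original:
$103 - $41.20 = $61.80

$61.80


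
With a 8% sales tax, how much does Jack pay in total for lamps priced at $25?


Calculate the tax:
8% of $25 = $2
Add tax to price:
$25 + $2 = $27

$27


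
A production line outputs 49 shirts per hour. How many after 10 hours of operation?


Production rate: 49 shirts per hour
Time: 10 hours
Total: 49 x 10 = 490 shirts

490 shirts


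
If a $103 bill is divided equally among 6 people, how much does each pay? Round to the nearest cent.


Total bill: $103
Number of people: 6
Each pays: $103 / 6 = $17.1666... ≈ $17.17

$17.17


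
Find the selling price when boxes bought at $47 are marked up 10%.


Calculate the markup amount:
10% of $47 = $4.70
Add to cost:
$47 + $4.70 = $51.70

$51.70


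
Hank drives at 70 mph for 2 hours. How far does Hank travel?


Use the formula: distance = speed x time
Speed = 70 mph, Time = 2 hours
70 x 2 = 140 miles

140 miles


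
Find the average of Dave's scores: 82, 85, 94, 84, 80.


Add the scores:
82 + 85 + 94 + 84 + 80 = 425
Divide by the number of tests:
425 / 5 = 85

85


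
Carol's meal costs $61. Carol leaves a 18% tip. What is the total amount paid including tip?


Calculate the tip:
18% of $61 = $10.98
Add tip to meal cost:
$61 + $10.98 = $71.98

$71.98


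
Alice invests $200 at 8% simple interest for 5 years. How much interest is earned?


Use the formula I = P x R x T / 100
P x R x T = 200 x 8 x 5 = 8000
I = 8000 / 100 = $80

$80


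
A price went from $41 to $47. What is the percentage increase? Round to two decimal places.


Find the absolute change:
|47 - 41| = 6
Divide by original and multiply by 100:
6 / 41 x 100 = 14.6341...% ≈ 14.63%

14.63%


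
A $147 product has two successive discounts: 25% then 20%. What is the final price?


First discount:
25% of $147 = $36.75
Price after first discount:
$147 - $36.75 = $110.25
Second discount:
20% of $110.25 = $22.05
Final price:
$110.25 - $22.05 = $88.20

$88.20


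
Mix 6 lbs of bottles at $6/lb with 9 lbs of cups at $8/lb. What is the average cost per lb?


Cost of bottles:
6 x $6 = $36
Cost of cups:
9 x $8 = $72
Total cost: $36 + $72 = $108
Total weight: 15 lbs
Average: $108 / 15 = $7.20/lb

$7.20/lb


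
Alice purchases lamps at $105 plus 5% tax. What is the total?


Calculate the tax:
5% of $105 = $5.25
Add tax to price:
$105 + $5.25 = $110.25

$110.25


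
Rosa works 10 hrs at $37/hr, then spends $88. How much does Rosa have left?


Calculate earnings:
10 x $37 = $370
Subtract spending:
$370 - $88 = $282

$282


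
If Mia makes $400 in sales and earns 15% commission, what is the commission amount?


Convert rate to decimal:
15% = 0.15
Multiply by sales:
$400 x 0.15 = $60

$60


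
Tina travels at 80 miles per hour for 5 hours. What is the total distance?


Use the formula: distance = speed x time
Speed = 80 mph, Time = 5 hours
80 x 5 = 400 miles

400 miles


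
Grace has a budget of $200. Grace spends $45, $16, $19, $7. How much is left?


Add up expenses:
$45 + $16 + $19 + $7 = $87
Subtract from budget:
$200 - $87 = $113

$113


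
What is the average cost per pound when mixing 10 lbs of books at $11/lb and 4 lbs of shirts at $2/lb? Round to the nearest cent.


Cost of books:
10 x $11 = $110
Cost of shirts:
4 x $2 = $8
Total cost: $110 + $8 = $118
Total weight: 14 lbs
Average: $118 / 14 = $8.4285... ≈ $8.43/lb

$8.43/lb


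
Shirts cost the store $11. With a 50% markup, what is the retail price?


Calculate the markup amount:
50% of $11 = $5.50
Add to cost:
$11 + $5.50 = $16.50

$16.50


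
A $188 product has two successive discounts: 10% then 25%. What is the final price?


First discount:
10% of $188 = $18.80
Price after first discount:
$188 - $18.80 = $169.20
Second discount:
25% of $169.20 = $42.30
Final price:
$169.20 - $42.30 = $126.90

$126.90


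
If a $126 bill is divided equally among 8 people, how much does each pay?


Total bill: $126
Number of people: 8
Each pays: $126 / 8 = $15.75

$15.75


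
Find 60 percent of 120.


Convert percentage to decimal:
60% = 0.6
Multiply:
120 x 0.6 = 72

72


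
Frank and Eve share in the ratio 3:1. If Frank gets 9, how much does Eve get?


Find the multiplier:
9 / 3 = 3
Apply to Eve's share:
1 x 3 = 3

3


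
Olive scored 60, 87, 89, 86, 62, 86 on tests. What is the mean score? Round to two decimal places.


Add the scores:
60 + 87 + 89 + 86 + 62 + 86 = 470
Divide by the number of tests:
470 / 6 = 78.3333... ≈ 78.33

78.33


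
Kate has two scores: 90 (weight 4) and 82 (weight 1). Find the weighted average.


Weighted sum:
4 x 90 + 1 x 82 = 442
Total weight:
4 + 1 = 5
Weighted average:
442 / 5 = 88.4

88.4


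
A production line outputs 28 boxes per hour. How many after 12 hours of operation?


Production rate: 28 boxes per hour
Time: 12 hours
Total: 28 x 12 = 336 boxes

336 boxes


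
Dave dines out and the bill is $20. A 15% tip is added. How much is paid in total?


Calculate the tip:
15% of $20 = $3
Add tip to meal cost:
$20 + $3 = $23

$23


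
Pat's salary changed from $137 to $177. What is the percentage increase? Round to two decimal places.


Find the absolute change:
|177 - 137| = 40
Divide by original and multiply by 100:
40 / 137 x 100 = 29.1970...% ≈ 29.2%

29.2%


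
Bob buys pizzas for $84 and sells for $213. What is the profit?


Selling price = $213
Cost price = $84
Profit = selling price - cost price:
Profit = $213 - $84 = $129

$129


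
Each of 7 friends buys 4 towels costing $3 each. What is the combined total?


Cost per person:
4 x $3 = $12
Group total:
7 x $12 = $84

$84


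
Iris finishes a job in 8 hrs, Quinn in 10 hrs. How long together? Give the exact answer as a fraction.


Iris's rate: 1/8 of the job per hour
Quinn's rate: 1/10 of the job per hour
Combined rate: 1/8 + 1/10 = 9/40 per hour
Time = 1 / (9/40) = 40/9 hours (≈ 4.44 hours)

40/9 hours


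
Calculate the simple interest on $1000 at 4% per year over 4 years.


Use the formula I = P x R x T / 100
P x R x T = 1000 x 4 x 4 = 16000
I = 16000 / 100 = $160

$160


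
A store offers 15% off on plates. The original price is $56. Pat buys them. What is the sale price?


Calculate the discount amount:
15% of $56 = $8.40
Subtract from original:
$56 - $8.40 = $47.60

$47.60


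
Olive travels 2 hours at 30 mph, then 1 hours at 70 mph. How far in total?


Leg 1 distance:
30 x 2 = 60 miles
Leg 2 distance:
70 x 1 = 70 miles
Total distance:
60 + 70 = 130 miles

130 miles


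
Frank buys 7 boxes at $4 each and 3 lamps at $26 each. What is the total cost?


Cost of boxes:
7 x $4 = $28
Cost of lamps:
3 x $26 = $78
Add both:
$28 + $78 = $106

$106


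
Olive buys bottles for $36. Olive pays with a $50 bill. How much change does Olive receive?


Start with the amount paid:
$50
Subtract the price:
$50 - $36 = $14

$14


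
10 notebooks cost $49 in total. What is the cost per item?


Total cost: $49
Number of items: 10
Unit price: $49 / 10 = $4.90

$4.90


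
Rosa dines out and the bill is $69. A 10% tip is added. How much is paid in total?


Calculate the tip:
10% of $69 = $6.90
Add tip to meal cost:
$69 + $6.90 = $75.90

$75.90


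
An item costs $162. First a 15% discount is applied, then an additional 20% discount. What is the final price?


First discount:
15% of $162 = $24.30
Price after first discount:
$162 - $24.30 = $137.70
Second discount:
20% of $137.70 = $27.54
Final price:
$137.70 - $27.54 = $110.16

$110.16


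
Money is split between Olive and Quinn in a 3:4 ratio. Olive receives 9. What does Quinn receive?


Find the multiplier:
9 / 3 = 3
Apply to Quinn's share:
4 x 3 = 12

12


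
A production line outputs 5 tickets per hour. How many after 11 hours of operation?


Production rate: 5 tickets per hour
Time: 11 hours
Total: 5 x 11 = 55 tickets

55 tickets


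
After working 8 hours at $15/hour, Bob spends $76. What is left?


Calculate earnings:
8 x $15 = $120
Subtract spending:
$120 - $76 = $44

$44


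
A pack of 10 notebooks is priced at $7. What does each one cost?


Total cost: $7
Number of items: 10
Unit price: $7 / 10 = $0.70

$0.70


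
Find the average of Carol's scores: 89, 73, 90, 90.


Add the scores:
89 + 73 + 90 + 90 = 342
Divide by the number of tests:
342 / 4 = 85.5

85.5


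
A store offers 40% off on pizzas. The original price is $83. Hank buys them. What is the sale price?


Calculate the discount amount:
40% of $83 = $33.20
Subtract from original:
$83 - $33.20 = $49.80

$49.80


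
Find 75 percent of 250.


Convert percentage to decimal:
75% = 0.75
Multiply:
250 x 0.75 = 187.5

187.5


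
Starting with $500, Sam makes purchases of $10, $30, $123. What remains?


Add up expenses:
$10 + $30 + $123 = $163
Subtract from budget:
$500 - $163 = $337

$337


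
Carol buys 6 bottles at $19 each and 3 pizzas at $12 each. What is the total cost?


Cost of bottles:
6 x $19 = $114
Cost of pizzas:
3 x $12 = $36
Add both:
$114 + $36 = $150

$150


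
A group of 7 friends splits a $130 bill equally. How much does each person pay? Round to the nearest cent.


Total bill: $130
Number of people: 7
Each pays: $130 / 7 = $18.5714... ≈ $18.57

$18.57


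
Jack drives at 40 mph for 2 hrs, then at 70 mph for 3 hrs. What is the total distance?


Leg 1 distance:
40 x 2 = 80 miles
Leg 2 distance:
70 x 3 = 210 miles
Total distance:
80 + 210 = 290 miles

290 miles


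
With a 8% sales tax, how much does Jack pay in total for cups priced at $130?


Calculate the tax:
8% of $130 = $10.40
Add tax to price:
$130 + $10.40 = $140.40

$140.40


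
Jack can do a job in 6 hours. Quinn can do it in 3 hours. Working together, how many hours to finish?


Jack's rate: 1/6 of the job per hour
Quinn's rate: 1/3 of the job per hour
Combined rate: 1/6 + 1/3 = 1/2 per hour
Time = 1 / (1/2) = 2 hours

2 hours


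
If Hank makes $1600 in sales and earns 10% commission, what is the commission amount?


Convert rate to decimal:
10% = 0.1
Multiply by sales:
$1600 x 0.1 = $160

$160


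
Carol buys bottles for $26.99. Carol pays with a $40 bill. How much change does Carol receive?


Start with the amount paid:
$40
Subtract the price:
$40 - $26.99 = $13.01

$13.01


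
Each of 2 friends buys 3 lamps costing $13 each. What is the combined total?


Cost per person:
3 x $13 = $39
Group total:
2 x $39 = $78

$78


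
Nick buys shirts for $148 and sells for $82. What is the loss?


Selling price = $82
Cost price = $148
Loss = cost price - selling price:
Loss = $148 - $82 = $66

$66


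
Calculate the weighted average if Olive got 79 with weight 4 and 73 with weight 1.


Weighted sum:
4 x 79 + 1 x 73 = 389
Total weight:
4 + 1 = 5
Weighted average:
389 / 5 = 77.8

77.8


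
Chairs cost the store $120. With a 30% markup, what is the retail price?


Calculate the markup amount:
30% of $120 = $36
Add to cost:
$120 + $36 = $156

$156


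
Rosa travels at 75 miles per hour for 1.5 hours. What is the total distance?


Use the formula: distance = speed x time
Speed = 75 mph, Time = 1.5 hours
75 x 1.5 = 112.5 miles

112.5 miles


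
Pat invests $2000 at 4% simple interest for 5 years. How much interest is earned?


Use the formula I = P x R x T / 100
P x R x T = 2000 x 4 x 5 = 40000
I = 40000 / 100 = $400

$400


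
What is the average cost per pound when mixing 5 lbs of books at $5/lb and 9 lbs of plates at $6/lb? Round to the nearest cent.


Cost of books:
5 x $5 = $25
Cost of plates:
9 x $6 = $54
Total cost: $25 + $54 = $79
Total weight: 14 lbs
Average: $79 / 14 = $5.6428... ≈ $5.64/lb

$5.64/lb


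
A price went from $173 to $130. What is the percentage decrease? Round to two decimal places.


Find the absolute change:
|130 - 173| = 43
Divide by original and multiply by 100:
43 / 173 x 100 = 24.8554...% ≈ 24.86%

24.86%


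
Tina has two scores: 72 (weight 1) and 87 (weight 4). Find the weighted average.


Weighted sum:
1 x 72 + 4 x 87 = 420
Total weight:
1 + 4 = 5
Weighted average:
420 / 5 = 84

84


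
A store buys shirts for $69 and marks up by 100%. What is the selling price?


Calculate the markup amount:
100% of $69 = $69
Add to cost:
$69 + $69 = $138

$138


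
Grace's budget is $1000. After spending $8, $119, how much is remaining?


Add up expenses:
$8 + $119 = $127
Subtract from budget:
$1000 - $127 = $873

$873


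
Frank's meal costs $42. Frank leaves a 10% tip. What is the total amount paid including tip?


Calculate the tip:
10% of $42 = $4.20
Add tip to meal cost:
$42 + $4.20 = $46.20

$46.20


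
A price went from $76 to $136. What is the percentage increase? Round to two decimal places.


Find the absolute change:
|136 - 76| = 60
Divide by original and multiply by 100:
60 / 76 x 100 = 78.9473...% ≈ 78.95%

78.95%


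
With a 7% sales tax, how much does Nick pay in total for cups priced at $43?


Calculate the tax:
7% of $43 = $3.01
Add tax to price:
$43 + $3.01 = $46.01

$46.01


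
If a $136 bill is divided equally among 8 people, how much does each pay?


Total bill: $136
Number of people: 8
Each pays: $136 / 8 = $17

$17


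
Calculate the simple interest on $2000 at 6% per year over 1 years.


Use the formula I = P x R x T / 100
P x R x T = 2000 x 6 x 1 = 12000
I = 12000 / 100 = $120

$120


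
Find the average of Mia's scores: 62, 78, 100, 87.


Add the scores:
62 + 78 + 100 + 87 = 327
Divide by the number of tests:
327 / 4 = 81.75

81.75


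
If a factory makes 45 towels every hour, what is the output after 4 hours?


Production rate: 45 towels per hour
Time: 4 hours
Total: 45 x 4 = 180 towels

180 towels


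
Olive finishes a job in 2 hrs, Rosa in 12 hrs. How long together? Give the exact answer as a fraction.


Olive's rate: 1/2 of the job per hour
Rosa's rate: 1/12 of the job per hour
Combined rate: 1/2 + 1/12 = 7/12 per hour
Time = 1 / (7/12) = 12/7 hours (≈ 1.71 hours)

12/7 hours
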